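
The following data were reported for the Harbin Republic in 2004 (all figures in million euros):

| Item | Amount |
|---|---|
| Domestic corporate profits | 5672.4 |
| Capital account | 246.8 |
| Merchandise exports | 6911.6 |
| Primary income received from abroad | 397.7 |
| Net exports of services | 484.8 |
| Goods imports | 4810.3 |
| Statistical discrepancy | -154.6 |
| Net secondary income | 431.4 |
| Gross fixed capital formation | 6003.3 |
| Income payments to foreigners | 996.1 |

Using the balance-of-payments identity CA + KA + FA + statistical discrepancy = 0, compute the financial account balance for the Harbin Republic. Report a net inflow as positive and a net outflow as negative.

Goods balance = 6911.6 - 4810.3 = 2101.3
Services balance = 484.8
Trade balance (goods + services) = 2101.3 + 484.8 = 2586.1
Net primary income = 397.7 - 996.1 = -598.4
Net secondary income = 431.4
Current account = 2586.1 + (-598.4) + 431.4 = 2419.1
Financial account = -(2419.1 + 246.8 + (-154.6)) = -2511.3

-2511.3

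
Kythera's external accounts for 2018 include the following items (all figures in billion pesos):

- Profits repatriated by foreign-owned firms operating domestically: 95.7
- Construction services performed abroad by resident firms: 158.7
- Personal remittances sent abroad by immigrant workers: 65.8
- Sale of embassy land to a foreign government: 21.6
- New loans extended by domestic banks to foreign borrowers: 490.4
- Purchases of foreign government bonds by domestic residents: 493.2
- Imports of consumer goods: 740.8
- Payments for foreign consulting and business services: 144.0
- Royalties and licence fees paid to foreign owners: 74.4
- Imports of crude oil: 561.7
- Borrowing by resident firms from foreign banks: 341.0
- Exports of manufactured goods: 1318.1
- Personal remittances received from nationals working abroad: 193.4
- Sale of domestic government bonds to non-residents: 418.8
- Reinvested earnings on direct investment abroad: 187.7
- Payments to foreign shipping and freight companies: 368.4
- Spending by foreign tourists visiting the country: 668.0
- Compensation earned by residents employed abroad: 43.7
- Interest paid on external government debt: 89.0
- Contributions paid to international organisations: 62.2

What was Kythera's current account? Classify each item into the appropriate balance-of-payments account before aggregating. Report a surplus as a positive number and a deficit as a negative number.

Goods: 1318.1 - 740.8 - 561.7 = 15.6
Services: -144.0 - 74.4 + 668.0 - 368.4 + 158.7 = 239.9
Primary income: 43.7 - 89.0 + 187.7 - 95.7 = 46.7
Secondary income: -62.2 - 65.8 + 193.4 = 65.4
Current account = 15.6 + 239.9 + 46.7 + 65.4 = 367.6
(Excluded from the current account — capital account: sale of embassy land to a foreign government 21.6; financial account: new loans extended by domestic banks to foreign borrowers 490.4, purchases of foreign government bonds by domestic residents 493.2, borrowing by resident firms from foreign banks 341.0, sale of domestic government bonds to non-residents 418.8.)

367.6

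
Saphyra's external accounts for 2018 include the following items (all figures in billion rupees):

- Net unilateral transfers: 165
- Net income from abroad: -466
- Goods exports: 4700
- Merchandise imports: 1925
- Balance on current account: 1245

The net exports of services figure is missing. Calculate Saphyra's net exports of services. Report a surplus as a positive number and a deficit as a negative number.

Current account = goods balance + services balance + net primary income + net secondary income
Sum of the known components = 2474
Net exports of services = CA - (known components) = 1245 - 2474 = -1229

-1229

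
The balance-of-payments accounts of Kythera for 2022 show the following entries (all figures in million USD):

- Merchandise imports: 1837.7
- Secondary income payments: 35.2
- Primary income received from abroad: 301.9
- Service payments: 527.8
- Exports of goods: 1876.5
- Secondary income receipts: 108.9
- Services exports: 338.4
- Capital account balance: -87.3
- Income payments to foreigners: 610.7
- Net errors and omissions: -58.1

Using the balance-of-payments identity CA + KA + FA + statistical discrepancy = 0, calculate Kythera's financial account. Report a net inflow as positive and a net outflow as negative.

531.1

Goods balance = 1876.5 - 1837.7 = 38.8
Services balance = 338.4 - 527.8 = -189.4
Trade balance (goods + services) = 38.8 + (-189.4) = -150.6
Net primary income = 301.9 - 610.7 = -308.8
Net secondary income = 108.9 - 35.2 = 73.7
Current account = -150.6 + (-308.8) + 73.7 = -385.7
Financial account = -(-385.7 + (-87.3) + (-58.1)) = 531.1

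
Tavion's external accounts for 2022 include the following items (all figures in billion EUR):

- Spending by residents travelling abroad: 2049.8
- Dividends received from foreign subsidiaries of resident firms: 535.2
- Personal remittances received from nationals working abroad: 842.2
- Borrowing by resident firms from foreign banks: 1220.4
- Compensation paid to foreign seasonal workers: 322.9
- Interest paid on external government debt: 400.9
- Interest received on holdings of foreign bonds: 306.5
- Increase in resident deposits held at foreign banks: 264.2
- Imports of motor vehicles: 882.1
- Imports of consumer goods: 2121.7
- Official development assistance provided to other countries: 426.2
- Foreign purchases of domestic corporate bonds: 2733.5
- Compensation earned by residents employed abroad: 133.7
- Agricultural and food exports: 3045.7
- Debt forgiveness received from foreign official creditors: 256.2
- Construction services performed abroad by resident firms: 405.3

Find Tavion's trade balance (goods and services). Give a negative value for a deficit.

-1602.6

Goods: 3045.7 - 882.1 - 2121.7 = 41.9
Services: 405.3 - 2049.8 = -1644.5
Trade balance = 41.9 + (-1644.5) = -1602.6
(Excluded from the trade balance — primary income: dividends received from foreign subsidiaries of resident firms 535.2, compensation paid to foreign seasonal workers 322.9, interest paid on external government debt 400.9, interest received on holdings of foreign bonds 306.5, compensation earned by residents employed abroad 133.7; secondary income: personal remittances received from nationals working abroad 842.2, official development assistance provided to other countries 426.2; financial account: borrowing by resident firms from foreign banks 1220.4, increase in resident deposits held at foreign banks 264.2, foreign purchases of domestic corporate bonds 2733.5; capital account: debt forgiveness received from foreign official creditors 256.2.)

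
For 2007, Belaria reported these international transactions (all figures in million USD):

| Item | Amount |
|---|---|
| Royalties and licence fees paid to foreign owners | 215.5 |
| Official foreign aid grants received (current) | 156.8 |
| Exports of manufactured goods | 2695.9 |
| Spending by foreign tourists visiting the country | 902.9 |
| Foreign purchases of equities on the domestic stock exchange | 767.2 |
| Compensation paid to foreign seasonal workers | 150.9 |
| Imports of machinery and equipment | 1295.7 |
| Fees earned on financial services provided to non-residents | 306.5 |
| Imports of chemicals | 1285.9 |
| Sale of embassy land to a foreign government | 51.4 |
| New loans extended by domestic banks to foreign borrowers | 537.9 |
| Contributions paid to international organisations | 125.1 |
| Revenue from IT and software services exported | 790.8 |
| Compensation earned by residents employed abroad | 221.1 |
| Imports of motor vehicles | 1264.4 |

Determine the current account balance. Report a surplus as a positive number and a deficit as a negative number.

736.5

Goods: -1285.9 - 1264.4 + 2695.9 - 1295.7 = -1150.1
Services: 902.9 + 306.5 + 790.8 - 215.5 = 1784.7
Primary income: -150.9 + 221.1 = 70.2
Secondary income: 156.8 - 125.1 = 31.7
Current account = (-1150.1) + 1784.7 + 70.2 + 31.7 = 736.5
(Excluded from the current account — financial account: foreign purchases of equities on the domestic stock exchange 767.2, new loans extended by domestic banks to foreign borrowers 537.9; capital account: sale of embassy land to a foreign government 51.4.)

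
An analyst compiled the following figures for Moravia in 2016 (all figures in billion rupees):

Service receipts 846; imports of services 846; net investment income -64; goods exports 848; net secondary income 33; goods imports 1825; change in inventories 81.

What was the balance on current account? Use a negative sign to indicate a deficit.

-1008

Goods balance = 848 - 1825 = -977
Services balance = 846 - 846 = 0
Trade balance (goods + services) = -977 + 0 = -977
Net primary income = -64
Net secondary income = 33
Current account = -977 + (-64) + 33 = -1008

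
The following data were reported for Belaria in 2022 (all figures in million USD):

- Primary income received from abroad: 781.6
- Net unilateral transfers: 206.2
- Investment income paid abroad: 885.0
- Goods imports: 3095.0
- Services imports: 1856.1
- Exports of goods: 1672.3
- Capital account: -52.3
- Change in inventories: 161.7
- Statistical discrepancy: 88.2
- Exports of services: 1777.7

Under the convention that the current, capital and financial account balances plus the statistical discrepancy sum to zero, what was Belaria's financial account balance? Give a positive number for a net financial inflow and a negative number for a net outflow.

1362.4

Goods balance = 1672.3 - 3095.0 = -1422.7
Services balance = 1777.7 - 1856.1 = -78.4
Trade balance (goods + services) = -1422.7 + (-78.4) = -1501.1
Net primary income = 781.6 - 885.0 = -103.4
Net secondary income = 206.2
Current account = -1501.1 + (-103.4) + 206.2 = -1398.3
Financial account = -(-1398.3 + (-52.3) + 88.2) = 1362.4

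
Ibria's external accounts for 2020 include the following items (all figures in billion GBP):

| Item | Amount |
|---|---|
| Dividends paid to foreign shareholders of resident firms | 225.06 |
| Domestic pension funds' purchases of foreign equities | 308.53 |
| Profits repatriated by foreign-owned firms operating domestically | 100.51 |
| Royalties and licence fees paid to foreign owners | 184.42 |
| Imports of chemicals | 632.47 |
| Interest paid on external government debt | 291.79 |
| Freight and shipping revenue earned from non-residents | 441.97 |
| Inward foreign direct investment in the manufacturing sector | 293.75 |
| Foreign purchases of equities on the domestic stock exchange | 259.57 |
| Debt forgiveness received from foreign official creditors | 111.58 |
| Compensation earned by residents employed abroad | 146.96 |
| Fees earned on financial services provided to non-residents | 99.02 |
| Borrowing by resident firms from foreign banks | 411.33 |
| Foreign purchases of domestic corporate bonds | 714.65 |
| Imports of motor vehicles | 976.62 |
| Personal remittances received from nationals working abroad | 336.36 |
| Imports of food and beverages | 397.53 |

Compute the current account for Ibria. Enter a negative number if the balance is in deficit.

Goods: -397.53 - 632.47 - 976.62 = -2006.62
Services: 441.97 - 184.42 + 99.02 = 356.57
Primary income: -225.06 - 100.51 - 291.79 + 146.96 = -470.40
Secondary income: 336.36
Current account = (-2006.62) + 356.57 + (-470.40) + 336.36 = -1784.09
(Excluded from the current account — financial account: domestic pension funds' purchases of foreign equities 308.53, inward foreign direct investment in the manufacturing sector 293.75, foreign purchases of equities on the domestic stock exchange 259.57, borrowing by resident firms from foreign banks 411.33, foreign purchases of domestic corporate bonds 714.65; capital account: debt forgiveness received from foreign official creditors 111.58.)

-1784.09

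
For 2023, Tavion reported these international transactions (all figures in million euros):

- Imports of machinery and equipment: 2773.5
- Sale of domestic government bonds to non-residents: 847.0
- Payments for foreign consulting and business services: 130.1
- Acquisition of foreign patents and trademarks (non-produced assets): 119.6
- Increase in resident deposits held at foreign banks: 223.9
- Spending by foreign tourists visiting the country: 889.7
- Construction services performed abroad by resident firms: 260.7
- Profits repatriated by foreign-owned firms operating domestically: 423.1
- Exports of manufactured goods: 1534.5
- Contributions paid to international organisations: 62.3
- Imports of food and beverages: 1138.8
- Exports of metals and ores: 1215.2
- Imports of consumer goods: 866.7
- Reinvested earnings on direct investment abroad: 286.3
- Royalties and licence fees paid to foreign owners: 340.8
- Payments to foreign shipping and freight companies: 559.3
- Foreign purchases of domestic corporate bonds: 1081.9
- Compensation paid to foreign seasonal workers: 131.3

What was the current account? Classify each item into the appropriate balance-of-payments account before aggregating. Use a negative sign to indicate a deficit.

-2239.5

Goods: 1215.2 - 1138.8 + 1534.5 - 866.7 - 2773.5 = -2029.3
Services: 889.7 + 260.7 - 559.3 - 340.8 - 130.1 = 120.2
Primary income: -131.3 + 286.3 - 423.1 = -268.1
Secondary income: -62.3
Current account = (-2029.3) + 120.2 + (-268.1) + (-62.3) = -2239.5
(Excluded from the current account — financial account: sale of domestic government bonds to non-residents 847.0, increase in resident deposits held at foreign banks 223.9, foreign purchases of domestic corporate bonds 1081.9; capital account: acquisition of foreign patents and trademarks (non-produced assets) 119.6.)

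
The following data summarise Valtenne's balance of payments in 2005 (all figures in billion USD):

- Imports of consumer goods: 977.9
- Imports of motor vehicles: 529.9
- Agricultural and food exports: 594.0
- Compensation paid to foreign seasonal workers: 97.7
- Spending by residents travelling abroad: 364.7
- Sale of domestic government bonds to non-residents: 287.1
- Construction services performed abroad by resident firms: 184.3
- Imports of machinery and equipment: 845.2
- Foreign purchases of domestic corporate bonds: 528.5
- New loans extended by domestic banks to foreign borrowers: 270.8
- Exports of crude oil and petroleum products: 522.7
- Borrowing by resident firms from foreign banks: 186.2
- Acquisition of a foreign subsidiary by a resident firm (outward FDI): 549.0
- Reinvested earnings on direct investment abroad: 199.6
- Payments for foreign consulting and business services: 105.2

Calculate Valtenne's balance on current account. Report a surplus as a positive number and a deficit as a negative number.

-1420.0

Goods: 522.7 - 977.9 + 594.0 - 529.9 - 845.2 = -1236.3
Services: 184.3 - 364.7 - 105.2 = -285.6
Primary income: 199.6 - 97.7 = 101.9
Current account = (-1236.3) + (-285.6) + 101.9 = -1420.0
(Excluded from the current account — financial account: sale of domestic government bonds to non-residents 287.1, foreign purchases of domestic corporate bonds 528.5, new loans extended by domestic banks to foreign borrowers 270.8, borrowing by resident firms from foreign banks 186.2, acquisition of a foreign subsidiary by a resident firm (outward FDI) 549.0.)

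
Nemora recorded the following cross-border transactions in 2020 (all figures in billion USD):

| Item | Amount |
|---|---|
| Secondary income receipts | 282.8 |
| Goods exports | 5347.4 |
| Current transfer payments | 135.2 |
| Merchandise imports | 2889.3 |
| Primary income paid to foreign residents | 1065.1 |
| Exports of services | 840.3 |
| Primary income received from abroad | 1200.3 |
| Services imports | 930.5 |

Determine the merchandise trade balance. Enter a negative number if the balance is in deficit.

2458.1

Goods balance = 5347.4 - 2889.3 = 2458.1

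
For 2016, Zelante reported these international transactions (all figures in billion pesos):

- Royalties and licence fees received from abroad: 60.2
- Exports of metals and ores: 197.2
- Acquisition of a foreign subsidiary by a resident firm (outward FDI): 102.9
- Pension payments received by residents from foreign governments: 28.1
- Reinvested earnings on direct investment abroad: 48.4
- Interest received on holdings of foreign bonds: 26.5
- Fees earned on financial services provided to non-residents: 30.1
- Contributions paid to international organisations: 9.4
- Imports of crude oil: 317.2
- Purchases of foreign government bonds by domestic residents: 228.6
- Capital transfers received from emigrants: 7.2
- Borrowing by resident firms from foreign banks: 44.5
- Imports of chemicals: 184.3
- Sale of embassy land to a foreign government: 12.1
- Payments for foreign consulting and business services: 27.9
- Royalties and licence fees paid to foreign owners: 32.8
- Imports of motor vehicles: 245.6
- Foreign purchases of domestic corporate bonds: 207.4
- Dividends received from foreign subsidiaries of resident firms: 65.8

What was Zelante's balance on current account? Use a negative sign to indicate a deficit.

-360.9

Goods: -317.2 - 184.3 + 197.2 - 245.6 = -549.9
Services: -27.9 + 60.2 - 32.8 + 30.1 = 29.6
Primary income: 48.4 + 26.5 + 65.8 = 140.7
Secondary income: 28.1 - 9.4 = 18.7
Current account = (-549.9) + 29.6 + 140.7 + 18.7 = -360.9
(Excluded from the current account — financial account: acquisition of a foreign subsidiary by a resident firm (outward FDI) 102.9, purchases of foreign government bonds by domestic residents 228.6, borrowing by resident firms from foreign banks 44.5, foreign purchases of domestic corporate bonds 207.4; capital account: capital transfers received from emigrants 7.2, sale of embassy land to a foreign government 12.1.)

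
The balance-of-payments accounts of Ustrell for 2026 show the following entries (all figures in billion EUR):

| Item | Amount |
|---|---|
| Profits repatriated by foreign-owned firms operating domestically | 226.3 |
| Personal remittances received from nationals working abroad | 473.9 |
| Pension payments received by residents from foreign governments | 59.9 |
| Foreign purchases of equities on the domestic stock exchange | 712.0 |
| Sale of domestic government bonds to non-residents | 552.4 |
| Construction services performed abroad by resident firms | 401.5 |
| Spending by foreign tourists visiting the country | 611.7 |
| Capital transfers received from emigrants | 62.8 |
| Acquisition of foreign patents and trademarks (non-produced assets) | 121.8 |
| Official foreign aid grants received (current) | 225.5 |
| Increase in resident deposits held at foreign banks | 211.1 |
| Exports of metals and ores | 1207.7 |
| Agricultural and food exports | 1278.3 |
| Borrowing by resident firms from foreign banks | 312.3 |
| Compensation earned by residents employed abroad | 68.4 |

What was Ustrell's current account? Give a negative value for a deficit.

4100.6

Goods: 1207.7 + 1278.3 = 2486.0
Services: 611.7 + 401.5 = 1013.2
Primary income: 68.4 - 226.3 = -157.9
Secondary income: 59.9 + 473.9 + 225.5 = 759.3
Current account = 2486.0 + 1013.2 + (-157.9) + 759.3 = 4100.6
(Excluded from the current account — financial account: foreign purchases of equities on the domestic stock exchange 712.0, sale of domestic government bonds to non-residents 552.4, increase in resident deposits held at foreign banks 211.1, borrowing by resident firms from foreign banks 312.3; capital account: capital transfers received from emigrants 62.8, acquisition of foreign patents and trademarks (non-produced assets) 121.8.)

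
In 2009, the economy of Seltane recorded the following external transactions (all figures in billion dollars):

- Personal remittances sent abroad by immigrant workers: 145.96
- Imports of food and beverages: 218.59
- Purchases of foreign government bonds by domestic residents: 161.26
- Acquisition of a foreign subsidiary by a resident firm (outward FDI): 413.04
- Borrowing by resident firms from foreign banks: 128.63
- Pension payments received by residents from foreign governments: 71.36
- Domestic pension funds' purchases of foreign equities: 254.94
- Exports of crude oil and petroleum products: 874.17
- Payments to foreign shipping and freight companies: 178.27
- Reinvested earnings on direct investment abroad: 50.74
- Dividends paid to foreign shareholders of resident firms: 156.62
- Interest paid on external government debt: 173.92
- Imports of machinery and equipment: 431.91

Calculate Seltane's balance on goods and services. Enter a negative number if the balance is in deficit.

Goods: 874.17 - 431.91 - 218.59 = 223.67
Services: -178.27
Trade balance = 223.67 + (-178.27) = 45.40
(Excluded from the trade balance — secondary income: personal remittances sent abroad by immigrant workers 145.96, pension payments received by residents from foreign governments 71.36; financial account: purchases of foreign government bonds by domestic residents 161.26, acquisition of a foreign subsidiary by a resident firm (outward FDI) 413.04, borrowing by resident firms from foreign banks 128.63, domestic pension funds' purchases of foreign equities 254.94; primary income: reinvested earnings on direct investment abroad 50.74, dividends paid to foreign shareholders of resident firms 156.62, interest paid on external government debt 173.92.)

45.40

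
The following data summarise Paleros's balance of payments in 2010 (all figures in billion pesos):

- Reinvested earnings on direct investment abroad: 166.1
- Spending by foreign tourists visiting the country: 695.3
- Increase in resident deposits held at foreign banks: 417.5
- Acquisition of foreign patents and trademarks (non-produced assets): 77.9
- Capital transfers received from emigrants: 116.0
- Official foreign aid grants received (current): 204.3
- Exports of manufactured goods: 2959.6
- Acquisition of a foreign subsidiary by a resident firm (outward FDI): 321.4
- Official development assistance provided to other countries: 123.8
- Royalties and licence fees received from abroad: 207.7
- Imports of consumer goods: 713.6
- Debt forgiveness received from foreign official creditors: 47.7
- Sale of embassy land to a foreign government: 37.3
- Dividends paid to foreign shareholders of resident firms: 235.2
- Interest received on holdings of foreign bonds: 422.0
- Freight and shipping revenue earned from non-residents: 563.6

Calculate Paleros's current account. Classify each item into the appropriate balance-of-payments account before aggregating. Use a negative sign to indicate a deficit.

4146.0

Goods: 2959.6 - 713.6 = 2246.0
Services: 207.7 + 695.3 + 563.6 = 1466.6
Primary income: 166.1 + 422.0 - 235.2 = 352.9
Secondary income: 204.3 - 123.8 = 80.5
Current account = 2246.0 + 1466.6 + 352.9 + 80.5 = 4146.0
(Excluded from the current account — financial account: increase in resident deposits held at foreign banks 417.5, acquisition of a foreign subsidiary by a resident firm (outward FDI) 321.4; capital account: acquisition of foreign patents and trademarks (non-produced assets) 77.9, capital transfers received from emigrants 116.0, debt forgiveness received from foreign official creditors 47.7, sale of embassy land to a foreign government 37.3.)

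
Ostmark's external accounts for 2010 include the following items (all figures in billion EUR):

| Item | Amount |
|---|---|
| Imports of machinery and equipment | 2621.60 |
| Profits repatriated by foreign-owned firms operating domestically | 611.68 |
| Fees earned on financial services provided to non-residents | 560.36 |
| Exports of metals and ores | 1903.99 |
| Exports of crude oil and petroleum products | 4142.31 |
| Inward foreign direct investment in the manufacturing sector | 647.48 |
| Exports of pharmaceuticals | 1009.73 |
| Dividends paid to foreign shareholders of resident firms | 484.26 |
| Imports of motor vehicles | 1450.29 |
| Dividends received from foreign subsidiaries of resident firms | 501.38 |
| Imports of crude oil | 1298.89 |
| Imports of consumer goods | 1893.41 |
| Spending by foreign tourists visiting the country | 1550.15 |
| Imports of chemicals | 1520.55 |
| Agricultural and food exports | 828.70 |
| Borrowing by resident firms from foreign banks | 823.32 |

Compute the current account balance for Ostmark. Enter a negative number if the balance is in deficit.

615.94

Goods: -1298.89 - 2621.60 + 1903.99 + 1009.73 + 828.70 - 1450.29 + 4142.31 - 1893.41 - 1520.55 = -900.01
Services: 1550.15 + 560.36 = 2110.51
Primary income: -484.26 + 501.38 - 611.68 = -594.56
Current account = (-900.01) + 2110.51 + (-594.56) = 615.94
(Excluded from the current account — financial account: inward foreign direct investment in the manufacturing sector 647.48, borrowing by resident firms from foreign banks 823.32.)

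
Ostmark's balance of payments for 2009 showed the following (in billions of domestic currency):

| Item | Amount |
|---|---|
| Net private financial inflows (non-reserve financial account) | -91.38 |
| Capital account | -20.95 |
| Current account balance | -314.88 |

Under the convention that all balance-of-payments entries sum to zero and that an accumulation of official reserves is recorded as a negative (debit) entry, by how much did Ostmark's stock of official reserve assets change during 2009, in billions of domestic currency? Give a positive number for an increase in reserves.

Official reserve transactions balance = -((-314.88) + (-20.95) + (-91.38)) = 427.21
An accumulation of reserves is recorded as a debit (negative entry), so the change in the stock of reserves is the negative of that balance.
Change in official reserves = -(427.21) = -427.21

-427.21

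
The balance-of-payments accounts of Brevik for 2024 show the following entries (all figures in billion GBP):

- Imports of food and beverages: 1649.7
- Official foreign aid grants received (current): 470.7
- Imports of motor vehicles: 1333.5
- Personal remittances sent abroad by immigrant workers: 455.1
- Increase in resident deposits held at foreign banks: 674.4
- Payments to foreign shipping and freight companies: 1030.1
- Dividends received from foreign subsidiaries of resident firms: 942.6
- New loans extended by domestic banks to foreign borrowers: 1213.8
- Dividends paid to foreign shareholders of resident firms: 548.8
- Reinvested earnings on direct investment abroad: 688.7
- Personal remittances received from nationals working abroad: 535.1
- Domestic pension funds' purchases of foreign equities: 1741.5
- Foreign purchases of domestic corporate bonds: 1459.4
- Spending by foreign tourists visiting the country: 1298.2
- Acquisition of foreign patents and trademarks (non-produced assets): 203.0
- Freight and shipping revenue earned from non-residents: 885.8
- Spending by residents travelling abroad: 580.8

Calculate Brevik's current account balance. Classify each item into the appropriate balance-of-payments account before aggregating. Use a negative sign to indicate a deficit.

Goods: -1649.7 - 1333.5 = -2983.2
Services: -1030.1 - 580.8 + 885.8 + 1298.2 = 573.1
Primary income: 688.7 - 548.8 + 942.6 = 1082.5
Secondary income: 470.7 + 535.1 - 455.1 = 550.7
Current account = (-2983.2) + 573.1 + 1082.5 + 550.7 = -776.9
(Excluded from the current account — financial account: increase in resident deposits held at foreign banks 674.4, new loans extended by domestic banks to foreign borrowers 1213.8, domestic pension funds' purchases of foreign equities 1741.5, foreign purchases of domestic corporate bonds 1459.4; capital account: acquisition of foreign patents and trademarks (non-produced assets) 203.0.)

-776.9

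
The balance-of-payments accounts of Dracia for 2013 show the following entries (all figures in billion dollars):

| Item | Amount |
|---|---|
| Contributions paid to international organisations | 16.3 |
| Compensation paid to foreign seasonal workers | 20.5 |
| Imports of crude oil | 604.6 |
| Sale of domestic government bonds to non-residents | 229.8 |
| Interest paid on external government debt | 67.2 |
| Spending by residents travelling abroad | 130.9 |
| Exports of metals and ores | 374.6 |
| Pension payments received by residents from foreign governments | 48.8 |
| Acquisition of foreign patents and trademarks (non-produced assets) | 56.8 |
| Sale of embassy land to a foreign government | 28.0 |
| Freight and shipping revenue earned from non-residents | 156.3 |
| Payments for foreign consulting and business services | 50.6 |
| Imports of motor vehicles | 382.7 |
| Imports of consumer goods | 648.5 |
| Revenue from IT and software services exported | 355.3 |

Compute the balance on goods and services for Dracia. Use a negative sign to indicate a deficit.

Goods: -648.5 - 382.7 + 374.6 - 604.6 = -1261.2
Services: 156.3 - 130.9 + 355.3 - 50.6 = 330.1
Trade balance = -1261.2 + 330.1 = -931.1
(Excluded from the trade balance — secondary income: contributions paid to international organisations 16.3, pension payments received by residents from foreign governments 48.8; primary income: compensation paid to foreign seasonal workers 20.5, interest paid on external government debt 67.2; financial account: sale of domestic government bonds to non-residents 229.8; capital account: acquisition of foreign patents and trademarks (non-produced assets) 56.8, sale of embassy land to a foreign government 28.0.)

-931.1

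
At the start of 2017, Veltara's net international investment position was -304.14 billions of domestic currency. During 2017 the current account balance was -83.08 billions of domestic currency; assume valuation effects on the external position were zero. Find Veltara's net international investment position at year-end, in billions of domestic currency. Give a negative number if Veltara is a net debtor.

-387.22

With no valuation effects, change in NIIP = current account = -83.08
End-of-year NIIP = -304.14 + (-83.08) = -387.22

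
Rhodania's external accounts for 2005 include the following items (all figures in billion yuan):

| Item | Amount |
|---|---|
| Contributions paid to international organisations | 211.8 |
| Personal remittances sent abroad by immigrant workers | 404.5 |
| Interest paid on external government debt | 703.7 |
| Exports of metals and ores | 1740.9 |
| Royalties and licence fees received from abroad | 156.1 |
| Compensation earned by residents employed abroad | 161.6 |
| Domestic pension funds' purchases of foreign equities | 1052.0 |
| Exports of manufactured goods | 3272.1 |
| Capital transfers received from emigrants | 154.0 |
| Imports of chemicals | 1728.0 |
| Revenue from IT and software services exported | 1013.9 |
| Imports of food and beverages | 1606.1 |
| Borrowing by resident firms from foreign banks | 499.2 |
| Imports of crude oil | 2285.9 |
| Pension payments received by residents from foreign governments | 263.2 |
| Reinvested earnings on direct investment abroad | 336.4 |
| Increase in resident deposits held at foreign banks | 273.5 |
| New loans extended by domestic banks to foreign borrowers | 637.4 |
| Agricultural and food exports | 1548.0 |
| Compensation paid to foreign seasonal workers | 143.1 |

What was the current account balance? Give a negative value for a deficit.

1409.1

Goods: 1740.9 + 3272.1 - 2285.9 - 1606.1 - 1728.0 + 1548.0 = 941.0
Services: 156.1 + 1013.9 = 1170.0
Primary income: 161.6 - 143.1 + 336.4 - 703.7 = -348.8
Secondary income: -211.8 + 263.2 - 404.5 = -353.1
Current account = 941.0 + 1170.0 + (-348.8) + (-353.1) = 1409.1
(Excluded from the current account — financial account: domestic pension funds' purchases of foreign equities 1052.0, borrowing by resident firms from foreign banks 499.2, increase in resident deposits held at foreign banks 273.5, new loans extended by domestic banks to foreign borrowers 637.4; capital account: capital transfers received from emigrants 154.0.)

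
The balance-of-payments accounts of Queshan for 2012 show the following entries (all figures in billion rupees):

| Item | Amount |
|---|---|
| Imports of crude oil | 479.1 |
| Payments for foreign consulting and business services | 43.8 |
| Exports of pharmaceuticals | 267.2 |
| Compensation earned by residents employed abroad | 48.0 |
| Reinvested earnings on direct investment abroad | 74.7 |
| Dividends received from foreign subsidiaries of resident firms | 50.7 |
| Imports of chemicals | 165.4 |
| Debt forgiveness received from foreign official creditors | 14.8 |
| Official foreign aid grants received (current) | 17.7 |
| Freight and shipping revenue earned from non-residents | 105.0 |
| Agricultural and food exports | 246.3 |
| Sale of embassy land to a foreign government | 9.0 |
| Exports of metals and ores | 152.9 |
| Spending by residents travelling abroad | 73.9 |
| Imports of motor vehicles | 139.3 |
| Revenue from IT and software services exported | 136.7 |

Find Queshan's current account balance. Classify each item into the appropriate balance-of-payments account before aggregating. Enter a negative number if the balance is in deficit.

Goods: 246.3 - 139.3 - 479.1 + 152.9 - 165.4 + 267.2 = -117.4
Services: 136.7 - 73.9 - 43.8 + 105.0 = 124.0
Primary income: 48.0 + 74.7 + 50.7 = 173.4
Secondary income: 17.7
Current account = (-117.4) + 124.0 + 173.4 + 17.7 = 197.7
(Excluded from the current account — capital account: debt forgiveness received from foreign official creditors 14.8, sale of embassy land to a foreign government 9.0.)

197.7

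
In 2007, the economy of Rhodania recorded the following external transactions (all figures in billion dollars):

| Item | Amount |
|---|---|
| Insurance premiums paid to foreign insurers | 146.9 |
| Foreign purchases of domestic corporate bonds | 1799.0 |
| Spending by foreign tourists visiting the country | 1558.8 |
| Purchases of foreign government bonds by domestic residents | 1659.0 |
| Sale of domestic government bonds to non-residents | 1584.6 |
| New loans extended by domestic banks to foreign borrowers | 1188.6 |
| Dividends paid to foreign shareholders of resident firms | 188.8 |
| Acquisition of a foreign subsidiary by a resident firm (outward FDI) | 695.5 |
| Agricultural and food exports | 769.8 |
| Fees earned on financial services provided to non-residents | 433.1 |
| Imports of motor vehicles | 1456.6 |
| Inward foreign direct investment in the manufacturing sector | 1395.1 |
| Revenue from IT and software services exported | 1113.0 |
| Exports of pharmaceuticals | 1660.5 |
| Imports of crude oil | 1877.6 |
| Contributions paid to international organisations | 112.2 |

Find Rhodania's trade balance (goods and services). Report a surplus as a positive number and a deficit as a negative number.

2054.1

Goods: -1877.6 + 769.8 - 1456.6 + 1660.5 = -903.9
Services: -146.9 + 433.1 + 1113.0 + 1558.8 = 2958.0
Trade balance = -903.9 + 2958.0 = 2054.1
(Excluded from the trade balance — financial account: foreign purchases of domestic corporate bonds 1799.0, purchases of foreign government bonds by domestic residents 1659.0, sale of domestic government bonds to non-residents 1584.6, new loans extended by domestic banks to foreign borrowers 1188.6, acquisition of a foreign subsidiary by a resident firm (outward FDI) 695.5, inward foreign direct investment in the manufacturing sector 1395.1; primary income: dividends paid to foreign shareholders of resident firms 188.8; secondary income: contributions paid to international organisations 112.2.)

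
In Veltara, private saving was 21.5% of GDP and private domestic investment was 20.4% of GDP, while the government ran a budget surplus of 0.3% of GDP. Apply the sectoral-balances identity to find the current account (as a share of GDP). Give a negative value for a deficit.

By the sectoral-balances identity, CA = (S_private - I) + (T - G).
Private balance = 21.5 - 20.4 = 1.1
Government balance (T - G) = 0.3
CA = 1.1 + 0.3 = 1.4

1.4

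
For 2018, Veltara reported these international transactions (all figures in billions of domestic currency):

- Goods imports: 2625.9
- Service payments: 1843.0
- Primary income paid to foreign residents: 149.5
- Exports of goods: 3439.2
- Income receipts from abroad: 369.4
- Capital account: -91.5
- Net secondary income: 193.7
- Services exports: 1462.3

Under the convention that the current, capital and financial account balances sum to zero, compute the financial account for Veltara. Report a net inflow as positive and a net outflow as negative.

-754.7

Goods balance = 3439.2 - 2625.9 = 813.3
Services balance = 1462.3 - 1843.0 = -380.7
Trade balance (goods + services) = 813.3 + (-380.7) = 432.6
Net primary income = 369.4 - 149.5 = 219.9
Net secondary income = 193.7
Current account = 432.6 + 219.9 + 193.7 = 846.2
Financial account = -(846.2 + (-91.5)) = -754.7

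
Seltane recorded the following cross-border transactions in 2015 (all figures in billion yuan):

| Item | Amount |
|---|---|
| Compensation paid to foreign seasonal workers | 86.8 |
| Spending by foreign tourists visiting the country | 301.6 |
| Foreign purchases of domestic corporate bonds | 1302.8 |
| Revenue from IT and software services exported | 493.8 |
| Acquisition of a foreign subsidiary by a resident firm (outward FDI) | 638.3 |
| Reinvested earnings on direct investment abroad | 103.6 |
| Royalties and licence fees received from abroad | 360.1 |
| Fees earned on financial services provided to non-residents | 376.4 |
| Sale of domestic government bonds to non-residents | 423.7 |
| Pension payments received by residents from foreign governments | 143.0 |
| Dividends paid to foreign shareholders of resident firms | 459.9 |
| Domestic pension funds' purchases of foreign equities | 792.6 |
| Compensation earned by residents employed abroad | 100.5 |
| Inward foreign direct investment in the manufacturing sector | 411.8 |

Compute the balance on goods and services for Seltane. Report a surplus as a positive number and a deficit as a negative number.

Services: 493.8 + 360.1 + 376.4 + 301.6 = 1531.9
Trade balance = 0.0 + 1531.9 = 1531.9
(Excluded from the trade balance — primary income: compensation paid to foreign seasonal workers 86.8, reinvested earnings on direct investment abroad 103.6, dividends paid to foreign shareholders of resident firms 459.9, compensation earned by residents employed abroad 100.5; financial account: foreign purchases of domestic corporate bonds 1302.8, acquisition of a foreign subsidiary by a resident firm (outward FDI) 638.3, sale of domestic government bonds to non-residents 423.7, domestic pension funds' purchases of foreign equities 792.6, inward foreign direct investment in the manufacturing sector 411.8; secondary income: pension payments received by residents from foreign governments 143.0.)

1531.9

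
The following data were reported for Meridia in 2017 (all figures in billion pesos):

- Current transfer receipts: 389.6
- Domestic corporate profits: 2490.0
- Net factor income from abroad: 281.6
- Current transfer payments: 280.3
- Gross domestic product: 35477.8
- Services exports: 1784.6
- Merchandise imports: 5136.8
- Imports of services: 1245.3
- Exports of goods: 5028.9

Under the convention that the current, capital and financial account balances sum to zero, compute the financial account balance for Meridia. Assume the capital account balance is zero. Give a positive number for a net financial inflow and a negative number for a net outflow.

Goods balance = 5028.9 - 5136.8 = -107.9
Services balance = 1784.6 - 1245.3 = 539.3
Trade balance (goods + services) = -107.9 + 539.3 = 431.4
Net primary income = 281.6
Net secondary income = 389.6 - 280.3 = 109.3
Current account = 431.4 + 281.6 + 109.3 = 822.3
Financial account = -(822.3) = -822.3

-822.3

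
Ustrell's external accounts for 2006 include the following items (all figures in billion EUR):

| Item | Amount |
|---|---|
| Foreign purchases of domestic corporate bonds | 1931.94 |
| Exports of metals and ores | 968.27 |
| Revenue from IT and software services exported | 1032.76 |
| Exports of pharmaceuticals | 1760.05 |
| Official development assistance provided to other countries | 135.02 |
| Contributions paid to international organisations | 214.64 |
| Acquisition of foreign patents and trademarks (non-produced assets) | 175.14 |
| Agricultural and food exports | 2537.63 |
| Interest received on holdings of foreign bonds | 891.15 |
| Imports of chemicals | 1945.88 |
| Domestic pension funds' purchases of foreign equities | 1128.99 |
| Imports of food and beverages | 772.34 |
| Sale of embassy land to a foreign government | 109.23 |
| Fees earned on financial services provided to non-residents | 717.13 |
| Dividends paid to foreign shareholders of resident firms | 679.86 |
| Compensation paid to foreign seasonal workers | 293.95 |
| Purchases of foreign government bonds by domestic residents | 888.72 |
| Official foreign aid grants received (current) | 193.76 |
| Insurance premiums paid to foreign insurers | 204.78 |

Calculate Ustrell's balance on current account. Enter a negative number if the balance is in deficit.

Goods: -1945.88 + 1760.05 + 968.27 + 2537.63 - 772.34 = 2547.73
Services: 717.13 - 204.78 + 1032.76 = 1545.11
Primary income: 891.15 - 293.95 - 679.86 = -82.66
Secondary income: -135.02 + 193.76 - 214.64 = -155.90
Current account = 2547.73 + 1545.11 + (-82.66) + (-155.90) = 3854.28
(Excluded from the current account — financial account: foreign purchases of domestic corporate bonds 1931.94, domestic pension funds' purchases of foreign equities 1128.99, purchases of foreign government bonds by domestic residents 888.72; capital account: acquisition of foreign patents and trademarks (non-produced assets) 175.14, sale of embassy land to a foreign government 109.23.)

3854.28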